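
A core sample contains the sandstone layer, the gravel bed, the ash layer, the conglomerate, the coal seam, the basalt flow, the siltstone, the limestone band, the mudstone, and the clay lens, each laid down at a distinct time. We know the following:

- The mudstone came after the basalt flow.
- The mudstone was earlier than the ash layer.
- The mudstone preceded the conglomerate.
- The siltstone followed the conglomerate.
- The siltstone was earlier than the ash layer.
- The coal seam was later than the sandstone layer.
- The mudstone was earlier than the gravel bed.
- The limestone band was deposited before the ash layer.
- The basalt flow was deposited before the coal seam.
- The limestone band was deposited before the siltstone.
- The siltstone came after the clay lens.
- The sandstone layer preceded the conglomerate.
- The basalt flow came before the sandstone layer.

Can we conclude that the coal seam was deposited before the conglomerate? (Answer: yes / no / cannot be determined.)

cannot be determined

No chain of stated constraints runs from the coal seam to the conglomerate, and none runs from the conglomerate to the coal seam either.
So the relative order of the coal seam and the conglomerate is not fixed by the given facts.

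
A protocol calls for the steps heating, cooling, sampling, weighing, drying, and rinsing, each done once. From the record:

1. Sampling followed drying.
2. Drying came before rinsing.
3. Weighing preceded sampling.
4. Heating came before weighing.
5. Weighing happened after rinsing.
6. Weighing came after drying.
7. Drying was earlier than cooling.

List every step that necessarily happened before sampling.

Directly stated before sampling: drying and weighing.
Heating reaches sampling via heating → weighing → sampling.
Rinsing reaches sampling via rinsing → weighing → sampling.
No chain forces cooling ahead of sampling.

drying, heating, rinsing, weighing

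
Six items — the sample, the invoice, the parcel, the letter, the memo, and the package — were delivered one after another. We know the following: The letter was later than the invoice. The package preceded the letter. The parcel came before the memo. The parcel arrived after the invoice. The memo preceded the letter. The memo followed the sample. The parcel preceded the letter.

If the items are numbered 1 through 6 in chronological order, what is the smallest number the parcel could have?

2

The invoice must come before the parcel — 1 forced predecessor.
Nothing else is forced ahead of the parcel, so its earliest slot is position 1 + 1 = 2.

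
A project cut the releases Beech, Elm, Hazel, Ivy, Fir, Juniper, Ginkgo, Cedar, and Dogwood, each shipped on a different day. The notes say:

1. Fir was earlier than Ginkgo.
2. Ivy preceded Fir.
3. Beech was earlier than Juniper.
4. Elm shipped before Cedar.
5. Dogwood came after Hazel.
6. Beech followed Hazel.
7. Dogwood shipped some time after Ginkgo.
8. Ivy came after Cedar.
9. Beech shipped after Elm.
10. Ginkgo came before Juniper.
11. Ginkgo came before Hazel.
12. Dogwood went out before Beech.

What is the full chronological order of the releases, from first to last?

The constraints fix every adjacent pair, so only one ordering works:
Elm → Cedar → Ivy → Fir → Ginkgo → Hazel → Dogwood → Beech → Juniper.

Elm, Cedar, Ivy, Fir, Ginkgo, Hazel, Dogwood, Beech, Juniper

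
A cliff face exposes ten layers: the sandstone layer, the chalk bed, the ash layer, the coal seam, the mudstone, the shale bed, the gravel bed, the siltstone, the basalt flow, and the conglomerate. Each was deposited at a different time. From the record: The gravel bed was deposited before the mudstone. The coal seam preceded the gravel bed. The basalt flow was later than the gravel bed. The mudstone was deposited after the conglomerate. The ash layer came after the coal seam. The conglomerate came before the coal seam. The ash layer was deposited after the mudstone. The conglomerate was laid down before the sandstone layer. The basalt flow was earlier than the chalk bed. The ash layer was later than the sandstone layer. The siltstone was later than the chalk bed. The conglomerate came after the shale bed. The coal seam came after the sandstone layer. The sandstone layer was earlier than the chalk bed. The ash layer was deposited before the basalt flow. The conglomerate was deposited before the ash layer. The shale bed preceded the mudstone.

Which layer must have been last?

Every other layer has a chain of constraints placing it before the siltstone, so the siltstone is last.

the siltstone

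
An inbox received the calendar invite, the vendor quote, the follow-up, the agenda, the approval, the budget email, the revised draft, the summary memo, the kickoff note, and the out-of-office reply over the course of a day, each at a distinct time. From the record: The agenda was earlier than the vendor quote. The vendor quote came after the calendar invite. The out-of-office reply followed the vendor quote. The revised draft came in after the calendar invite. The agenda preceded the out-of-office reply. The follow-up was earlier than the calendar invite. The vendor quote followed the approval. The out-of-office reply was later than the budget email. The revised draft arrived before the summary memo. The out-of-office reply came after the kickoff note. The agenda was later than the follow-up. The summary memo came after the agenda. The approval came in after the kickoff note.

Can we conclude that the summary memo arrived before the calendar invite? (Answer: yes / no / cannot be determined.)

Tracing the constraints gives the calendar invite → the revised draft → the summary memo, so the calendar invite must come before the summary memo.
That means the summary memo cannot be before the calendar invite.

no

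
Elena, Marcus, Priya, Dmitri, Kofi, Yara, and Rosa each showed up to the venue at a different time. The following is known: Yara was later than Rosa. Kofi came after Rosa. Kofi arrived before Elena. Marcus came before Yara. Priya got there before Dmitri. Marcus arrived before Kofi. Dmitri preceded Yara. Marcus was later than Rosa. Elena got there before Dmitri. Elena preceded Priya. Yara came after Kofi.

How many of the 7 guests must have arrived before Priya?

4

Directly stated before Priya: Elena.
Kofi reaches Priya via Kofi → Elena → Priya.
Marcus reaches Priya via Marcus → Kofi → Elena → Priya.
Rosa reaches Priya via Rosa → Kofi → Elena → Priya.
No chain forces Dmitri (or any of the others) ahead of Priya.
That's Elena, Kofi, Marcus, and Rosa — 4 in all.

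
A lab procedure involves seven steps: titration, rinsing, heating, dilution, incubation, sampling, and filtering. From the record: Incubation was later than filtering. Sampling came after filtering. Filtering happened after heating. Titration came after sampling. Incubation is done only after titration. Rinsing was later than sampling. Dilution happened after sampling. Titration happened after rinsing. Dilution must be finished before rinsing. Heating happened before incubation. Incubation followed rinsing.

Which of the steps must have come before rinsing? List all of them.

Directly stated before rinsing: dilution and sampling.
Filtering reaches rinsing via filtering → sampling → rinsing.
Heating reaches rinsing via heating → filtering → sampling → rinsing.
No chain forces incubation (or any of the others) ahead of rinsing.

dilution, filtering, heating, sampling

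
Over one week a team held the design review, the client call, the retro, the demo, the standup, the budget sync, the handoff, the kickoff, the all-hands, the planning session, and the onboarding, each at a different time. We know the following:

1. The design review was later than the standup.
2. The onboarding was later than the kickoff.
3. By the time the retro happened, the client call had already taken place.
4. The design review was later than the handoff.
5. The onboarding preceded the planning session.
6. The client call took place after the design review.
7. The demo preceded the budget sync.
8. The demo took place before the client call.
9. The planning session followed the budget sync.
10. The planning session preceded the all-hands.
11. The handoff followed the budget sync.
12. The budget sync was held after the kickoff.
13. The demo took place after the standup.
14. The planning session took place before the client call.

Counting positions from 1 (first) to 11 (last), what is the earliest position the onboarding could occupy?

The kickoff must come before the onboarding — 1 forced predecessor.
Nothing else is forced ahead of the onboarding, so its earliest slot is position 1 + 1 = 2.

2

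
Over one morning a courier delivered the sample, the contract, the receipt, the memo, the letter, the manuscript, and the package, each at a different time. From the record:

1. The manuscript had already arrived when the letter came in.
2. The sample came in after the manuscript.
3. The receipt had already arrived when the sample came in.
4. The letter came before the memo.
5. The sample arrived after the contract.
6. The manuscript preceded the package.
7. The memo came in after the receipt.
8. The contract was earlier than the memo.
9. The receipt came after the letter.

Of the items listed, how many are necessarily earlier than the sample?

4

Directly stated before the sample: the contract, the manuscript, and the receipt.
The letter reaches the sample via the letter → the receipt → the sample.
No chain forces the package (or any of the others) ahead of the sample.
That's the contract, the letter, the manuscript, and the receipt — 4 in all.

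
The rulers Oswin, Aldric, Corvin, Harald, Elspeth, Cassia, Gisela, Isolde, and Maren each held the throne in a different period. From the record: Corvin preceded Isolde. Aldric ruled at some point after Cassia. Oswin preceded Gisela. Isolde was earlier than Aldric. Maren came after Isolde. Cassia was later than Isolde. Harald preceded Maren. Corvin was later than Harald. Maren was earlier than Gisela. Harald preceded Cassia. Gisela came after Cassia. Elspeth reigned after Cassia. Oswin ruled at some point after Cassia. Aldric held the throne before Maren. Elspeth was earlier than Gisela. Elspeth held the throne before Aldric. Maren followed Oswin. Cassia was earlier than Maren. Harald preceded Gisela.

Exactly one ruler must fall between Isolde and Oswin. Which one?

Cassia

Tracing the constraints gives Isolde → Cassia → Oswin, so Cassia sits after Isolde and before Oswin.
No other ruler is forced both after Isolde and before Oswin.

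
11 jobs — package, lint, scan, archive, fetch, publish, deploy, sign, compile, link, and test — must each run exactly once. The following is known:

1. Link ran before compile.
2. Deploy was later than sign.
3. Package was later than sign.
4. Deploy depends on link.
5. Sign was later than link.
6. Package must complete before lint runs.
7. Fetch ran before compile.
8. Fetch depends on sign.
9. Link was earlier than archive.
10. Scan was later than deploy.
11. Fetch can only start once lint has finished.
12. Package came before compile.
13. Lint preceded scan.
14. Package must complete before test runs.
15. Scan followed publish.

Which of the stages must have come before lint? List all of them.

Directly stated before lint: package.
Link reaches lint via link → sign → package → lint.
Sign reaches lint via sign → package → lint.

link, package, sign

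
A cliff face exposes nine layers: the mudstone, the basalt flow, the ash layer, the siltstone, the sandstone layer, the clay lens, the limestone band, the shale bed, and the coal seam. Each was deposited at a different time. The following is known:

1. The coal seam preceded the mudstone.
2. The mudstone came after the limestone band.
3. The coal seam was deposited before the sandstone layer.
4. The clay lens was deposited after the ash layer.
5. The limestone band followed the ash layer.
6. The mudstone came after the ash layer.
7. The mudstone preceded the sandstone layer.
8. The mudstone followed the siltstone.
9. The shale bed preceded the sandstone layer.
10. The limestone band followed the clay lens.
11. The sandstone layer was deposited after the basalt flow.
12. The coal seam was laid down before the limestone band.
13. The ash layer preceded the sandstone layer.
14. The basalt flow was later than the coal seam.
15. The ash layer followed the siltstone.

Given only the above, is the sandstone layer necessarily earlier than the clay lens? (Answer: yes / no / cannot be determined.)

Tracing the constraints gives the clay lens → the limestone band → the mudstone → the sandstone layer, so the clay lens must come before the sandstone layer.
That means the sandstone layer cannot be before the clay lens.

no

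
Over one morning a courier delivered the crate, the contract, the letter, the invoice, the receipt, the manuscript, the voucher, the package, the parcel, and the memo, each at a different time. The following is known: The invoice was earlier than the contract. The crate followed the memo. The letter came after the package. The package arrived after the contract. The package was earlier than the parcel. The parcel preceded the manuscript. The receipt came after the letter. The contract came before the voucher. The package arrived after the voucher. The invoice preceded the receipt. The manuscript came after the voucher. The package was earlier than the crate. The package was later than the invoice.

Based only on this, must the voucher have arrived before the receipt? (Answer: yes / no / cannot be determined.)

Chain the constraints: the voucher → the package → the letter → the receipt. Each link is directly stated, so the voucher comes before the receipt.

yes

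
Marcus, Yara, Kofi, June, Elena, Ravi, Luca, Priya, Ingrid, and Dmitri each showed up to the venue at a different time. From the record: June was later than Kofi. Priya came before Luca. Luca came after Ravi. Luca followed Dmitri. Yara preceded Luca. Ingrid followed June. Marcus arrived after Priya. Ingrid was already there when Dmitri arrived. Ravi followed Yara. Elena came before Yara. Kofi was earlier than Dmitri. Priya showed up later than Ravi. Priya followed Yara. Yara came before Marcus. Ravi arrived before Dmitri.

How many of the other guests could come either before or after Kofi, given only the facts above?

5

Forced after Kofi: Dmitri, Ingrid, June, and Luca.
That leaves Elena, Marcus, Priya, Ravi, and Yara with no forced order relative to Kofi — 5.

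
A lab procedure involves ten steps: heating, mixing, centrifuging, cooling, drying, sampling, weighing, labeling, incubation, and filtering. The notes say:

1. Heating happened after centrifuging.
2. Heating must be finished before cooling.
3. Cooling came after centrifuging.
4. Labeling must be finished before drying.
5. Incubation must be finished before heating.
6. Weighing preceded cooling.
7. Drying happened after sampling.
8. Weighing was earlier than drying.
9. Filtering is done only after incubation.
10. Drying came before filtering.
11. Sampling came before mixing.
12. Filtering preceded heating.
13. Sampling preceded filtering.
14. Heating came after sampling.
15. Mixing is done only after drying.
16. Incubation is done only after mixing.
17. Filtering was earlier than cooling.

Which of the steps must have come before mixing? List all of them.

Directly stated before mixing: drying and sampling.
Labeling reaches mixing via labeling → drying → mixing.
Weighing reaches mixing via weighing → drying → mixing.
No chain forces filtering (or any of the others) ahead of mixing.

drying, labeling, sampling, weighing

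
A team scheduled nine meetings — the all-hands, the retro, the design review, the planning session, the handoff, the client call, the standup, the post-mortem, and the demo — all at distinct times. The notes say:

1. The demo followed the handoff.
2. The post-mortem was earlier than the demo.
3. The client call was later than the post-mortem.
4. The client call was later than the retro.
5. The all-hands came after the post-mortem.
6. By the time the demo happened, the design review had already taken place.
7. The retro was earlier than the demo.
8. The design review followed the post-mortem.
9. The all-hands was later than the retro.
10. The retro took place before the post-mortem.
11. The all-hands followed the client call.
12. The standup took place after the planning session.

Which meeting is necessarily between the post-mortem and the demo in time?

Tracing the constraints gives the post-mortem → the design review → the demo, so the design review sits after the post-mortem and before the demo.
No other meeting is forced both after the post-mortem and before the demo.

the design review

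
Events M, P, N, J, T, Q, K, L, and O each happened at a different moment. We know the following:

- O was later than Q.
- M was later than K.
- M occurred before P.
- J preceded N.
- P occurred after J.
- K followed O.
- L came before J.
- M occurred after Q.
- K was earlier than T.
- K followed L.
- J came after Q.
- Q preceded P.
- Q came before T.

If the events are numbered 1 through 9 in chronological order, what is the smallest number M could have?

K, L, O, and Q must all come before M — 4 forced predecessors.
Nothing else is forced ahead of M, so its earliest slot is position 4 + 1 = 5.

5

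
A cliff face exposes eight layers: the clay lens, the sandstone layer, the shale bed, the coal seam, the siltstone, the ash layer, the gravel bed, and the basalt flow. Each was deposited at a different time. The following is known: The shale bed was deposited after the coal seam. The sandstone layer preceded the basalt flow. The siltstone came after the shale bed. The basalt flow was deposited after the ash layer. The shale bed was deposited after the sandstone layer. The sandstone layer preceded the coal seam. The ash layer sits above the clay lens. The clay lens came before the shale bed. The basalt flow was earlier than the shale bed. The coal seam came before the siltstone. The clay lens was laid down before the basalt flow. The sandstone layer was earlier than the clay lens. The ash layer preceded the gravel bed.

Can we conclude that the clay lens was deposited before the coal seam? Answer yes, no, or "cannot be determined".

No chain of stated constraints runs from the clay lens to the coal seam, and none runs from the coal seam to the clay lens either.
So the relative order of the clay lens and the coal seam is not fixed by the given facts.

cannot be determined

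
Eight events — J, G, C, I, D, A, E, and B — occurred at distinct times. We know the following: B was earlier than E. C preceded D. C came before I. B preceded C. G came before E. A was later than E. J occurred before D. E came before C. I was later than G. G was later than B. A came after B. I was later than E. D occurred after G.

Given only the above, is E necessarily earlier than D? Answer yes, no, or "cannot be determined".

Chain the constraints: E → C → D. Each link is directly stated, so E comes before D.

yes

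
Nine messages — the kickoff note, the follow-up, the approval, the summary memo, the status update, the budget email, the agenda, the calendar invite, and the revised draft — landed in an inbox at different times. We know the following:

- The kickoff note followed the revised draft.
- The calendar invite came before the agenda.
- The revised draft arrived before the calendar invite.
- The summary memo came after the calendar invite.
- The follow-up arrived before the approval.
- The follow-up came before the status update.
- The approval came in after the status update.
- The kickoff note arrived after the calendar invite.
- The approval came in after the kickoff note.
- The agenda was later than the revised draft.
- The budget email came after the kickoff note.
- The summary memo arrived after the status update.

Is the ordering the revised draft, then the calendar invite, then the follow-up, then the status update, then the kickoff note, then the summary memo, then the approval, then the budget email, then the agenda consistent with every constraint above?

Check each stated constraint against the proposed order — e.g. the calendar invite is ahead of the agenda; the revised draft is ahead of the agenda. Every pair is in the required order; nothing is violated.

yes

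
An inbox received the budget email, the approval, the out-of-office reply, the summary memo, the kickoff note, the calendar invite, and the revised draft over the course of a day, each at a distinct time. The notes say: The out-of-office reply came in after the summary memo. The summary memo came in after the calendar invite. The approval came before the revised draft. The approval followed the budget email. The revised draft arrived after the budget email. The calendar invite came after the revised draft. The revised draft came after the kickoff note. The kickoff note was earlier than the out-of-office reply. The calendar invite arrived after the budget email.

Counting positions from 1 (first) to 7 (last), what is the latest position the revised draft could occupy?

4

The revised draft must come before the calendar invite, the out-of-office reply, and the summary memo — 3 messages forced after it.
Everything else can be placed before the revised draft in some valid order, so the revised draft can sit as late as position 7 − 3 = 4.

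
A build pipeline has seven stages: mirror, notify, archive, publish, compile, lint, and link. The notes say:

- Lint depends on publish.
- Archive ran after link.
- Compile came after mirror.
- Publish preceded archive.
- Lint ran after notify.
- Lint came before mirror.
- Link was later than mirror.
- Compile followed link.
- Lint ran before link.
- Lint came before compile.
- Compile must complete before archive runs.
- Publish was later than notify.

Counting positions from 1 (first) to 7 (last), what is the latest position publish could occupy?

2

Publish must come before archive, compile, link, lint, and mirror — 5 stages forced after it.
Everything else can be placed before publish in some valid order, so publish can sit as late as position 7 − 5 = 2.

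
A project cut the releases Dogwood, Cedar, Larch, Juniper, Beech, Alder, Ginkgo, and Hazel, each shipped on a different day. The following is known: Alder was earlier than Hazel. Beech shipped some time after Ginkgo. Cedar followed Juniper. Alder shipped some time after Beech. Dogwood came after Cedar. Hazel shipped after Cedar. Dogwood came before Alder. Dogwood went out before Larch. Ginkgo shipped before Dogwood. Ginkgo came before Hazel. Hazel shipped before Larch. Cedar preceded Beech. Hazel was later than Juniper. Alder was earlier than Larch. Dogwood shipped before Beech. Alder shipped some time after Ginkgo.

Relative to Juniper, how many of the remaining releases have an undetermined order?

1

Forced after Juniper: Alder, Beech, Cedar, Dogwood, Hazel, and Larch.
That leaves Ginkgo with no forced order relative to Juniper — 1.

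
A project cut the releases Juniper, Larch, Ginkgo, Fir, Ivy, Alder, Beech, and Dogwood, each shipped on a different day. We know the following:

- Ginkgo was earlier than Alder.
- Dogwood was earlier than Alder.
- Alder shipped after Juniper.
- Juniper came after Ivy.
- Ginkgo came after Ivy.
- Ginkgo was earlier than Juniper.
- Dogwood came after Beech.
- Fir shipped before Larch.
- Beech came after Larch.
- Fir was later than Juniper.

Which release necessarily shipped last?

Every other release has a chain of constraints placing it before Alder, so Alder is last.

Alder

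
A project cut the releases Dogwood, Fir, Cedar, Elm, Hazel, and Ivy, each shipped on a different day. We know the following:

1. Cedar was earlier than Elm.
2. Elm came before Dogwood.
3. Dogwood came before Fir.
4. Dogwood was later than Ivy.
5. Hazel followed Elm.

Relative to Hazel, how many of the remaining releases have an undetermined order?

Forced before Hazel: Cedar and Elm.
That leaves Dogwood, Fir, and Ivy with no forced order relative to Hazel — 3.

3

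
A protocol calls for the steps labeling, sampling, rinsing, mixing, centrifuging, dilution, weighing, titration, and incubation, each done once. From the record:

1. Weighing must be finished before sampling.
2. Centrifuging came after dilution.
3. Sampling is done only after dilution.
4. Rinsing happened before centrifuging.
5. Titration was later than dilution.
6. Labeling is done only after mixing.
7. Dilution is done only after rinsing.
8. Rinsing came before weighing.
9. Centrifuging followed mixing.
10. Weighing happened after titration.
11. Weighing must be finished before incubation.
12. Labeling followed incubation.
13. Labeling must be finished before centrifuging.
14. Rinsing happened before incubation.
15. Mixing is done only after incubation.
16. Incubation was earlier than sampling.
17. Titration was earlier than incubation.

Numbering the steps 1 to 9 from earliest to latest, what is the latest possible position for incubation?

Incubation must come before centrifuging, labeling, mixing, and sampling — 4 steps forced after it.
Everything else can be placed before incubation in some valid order, so incubation can sit as late as position 9 − 4 = 5.

5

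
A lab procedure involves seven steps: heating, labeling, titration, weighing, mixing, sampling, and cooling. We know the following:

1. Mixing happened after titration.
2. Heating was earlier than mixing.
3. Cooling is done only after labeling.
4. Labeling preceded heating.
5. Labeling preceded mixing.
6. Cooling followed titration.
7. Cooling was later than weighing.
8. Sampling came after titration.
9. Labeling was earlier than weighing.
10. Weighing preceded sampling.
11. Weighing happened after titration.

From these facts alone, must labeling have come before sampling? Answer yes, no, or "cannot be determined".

Chain the constraints: labeling → weighing → sampling. Each link is directly stated, so labeling comes before sampling.

yes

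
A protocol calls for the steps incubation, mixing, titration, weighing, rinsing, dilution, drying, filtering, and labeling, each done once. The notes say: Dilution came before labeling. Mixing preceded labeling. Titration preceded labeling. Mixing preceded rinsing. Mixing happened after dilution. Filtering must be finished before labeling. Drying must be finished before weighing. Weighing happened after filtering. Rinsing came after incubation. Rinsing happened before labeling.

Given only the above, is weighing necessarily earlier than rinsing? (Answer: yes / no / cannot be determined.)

cannot be determined

No chain of stated constraints runs from weighing to rinsing, and none runs from rinsing to weighing either.
So the relative order of weighing and rinsing is not fixed by the given facts.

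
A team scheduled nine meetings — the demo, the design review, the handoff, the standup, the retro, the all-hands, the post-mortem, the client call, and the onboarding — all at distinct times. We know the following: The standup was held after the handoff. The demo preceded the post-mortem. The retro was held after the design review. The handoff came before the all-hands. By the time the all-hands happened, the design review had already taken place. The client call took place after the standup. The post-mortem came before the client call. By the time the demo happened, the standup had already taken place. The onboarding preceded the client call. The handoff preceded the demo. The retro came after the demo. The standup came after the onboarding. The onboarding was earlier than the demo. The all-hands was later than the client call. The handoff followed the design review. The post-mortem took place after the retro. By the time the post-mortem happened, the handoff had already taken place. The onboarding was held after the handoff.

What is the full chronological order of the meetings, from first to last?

the design review, the handoff, the onboarding, the standup, the demo, the retro, the post-mortem, the client call, the all-hands

The constraints fix every adjacent pair, so only one ordering works:
the design review → the handoff → the onboarding → the standup → the demo → the retro → the post-mortem → the client call → the all-hands.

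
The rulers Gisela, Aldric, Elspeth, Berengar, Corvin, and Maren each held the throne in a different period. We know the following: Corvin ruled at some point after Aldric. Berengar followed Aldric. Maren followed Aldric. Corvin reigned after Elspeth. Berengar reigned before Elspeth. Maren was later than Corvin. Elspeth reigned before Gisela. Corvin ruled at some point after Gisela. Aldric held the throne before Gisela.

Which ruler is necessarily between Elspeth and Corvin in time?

Tracing the constraints gives Elspeth → Gisela → Corvin, so Gisela sits after Elspeth and before Corvin.
No other ruler is forced both after Elspeth and before Corvin.

Gisela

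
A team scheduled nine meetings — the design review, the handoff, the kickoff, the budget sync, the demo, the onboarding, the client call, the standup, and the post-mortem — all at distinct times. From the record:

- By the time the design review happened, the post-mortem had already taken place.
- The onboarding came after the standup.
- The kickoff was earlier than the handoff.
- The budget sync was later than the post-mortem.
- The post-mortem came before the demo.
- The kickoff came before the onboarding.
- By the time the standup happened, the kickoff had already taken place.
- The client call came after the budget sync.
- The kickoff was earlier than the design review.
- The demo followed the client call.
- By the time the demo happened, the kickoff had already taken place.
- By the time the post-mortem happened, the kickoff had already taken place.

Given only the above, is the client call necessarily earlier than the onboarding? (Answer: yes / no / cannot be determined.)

cannot be determined

No chain of stated constraints runs from the client call to the onboarding, and none runs from the onboarding to the client call either.
So the relative order of the client call and the onboarding is not fixed by the given facts.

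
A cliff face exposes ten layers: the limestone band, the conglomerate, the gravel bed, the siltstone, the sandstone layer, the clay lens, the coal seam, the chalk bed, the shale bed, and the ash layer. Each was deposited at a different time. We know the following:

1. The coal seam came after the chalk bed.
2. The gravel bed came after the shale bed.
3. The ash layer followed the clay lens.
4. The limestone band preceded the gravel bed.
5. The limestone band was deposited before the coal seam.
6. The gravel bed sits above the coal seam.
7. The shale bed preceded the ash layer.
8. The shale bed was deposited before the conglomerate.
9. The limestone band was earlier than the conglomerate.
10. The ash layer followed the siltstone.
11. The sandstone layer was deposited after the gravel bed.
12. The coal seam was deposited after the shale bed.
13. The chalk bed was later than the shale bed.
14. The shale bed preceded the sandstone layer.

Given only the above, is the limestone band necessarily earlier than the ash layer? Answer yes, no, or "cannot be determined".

No chain of stated constraints runs from the limestone band to the ash layer, and none runs from the ash layer to the limestone band either.
So the relative order of the limestone band and the ash layer is not fixed by the given facts.

cannot be determined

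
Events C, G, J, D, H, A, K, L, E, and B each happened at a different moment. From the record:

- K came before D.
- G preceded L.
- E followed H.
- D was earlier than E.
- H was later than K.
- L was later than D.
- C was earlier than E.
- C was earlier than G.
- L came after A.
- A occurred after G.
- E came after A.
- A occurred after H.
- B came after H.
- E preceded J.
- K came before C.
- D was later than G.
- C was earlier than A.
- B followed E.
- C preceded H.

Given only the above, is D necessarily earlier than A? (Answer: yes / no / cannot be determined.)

cannot be determined

No chain of stated constraints runs from D to A, and none runs from A to D either.
So the relative order of D and A is not fixed by the given facts.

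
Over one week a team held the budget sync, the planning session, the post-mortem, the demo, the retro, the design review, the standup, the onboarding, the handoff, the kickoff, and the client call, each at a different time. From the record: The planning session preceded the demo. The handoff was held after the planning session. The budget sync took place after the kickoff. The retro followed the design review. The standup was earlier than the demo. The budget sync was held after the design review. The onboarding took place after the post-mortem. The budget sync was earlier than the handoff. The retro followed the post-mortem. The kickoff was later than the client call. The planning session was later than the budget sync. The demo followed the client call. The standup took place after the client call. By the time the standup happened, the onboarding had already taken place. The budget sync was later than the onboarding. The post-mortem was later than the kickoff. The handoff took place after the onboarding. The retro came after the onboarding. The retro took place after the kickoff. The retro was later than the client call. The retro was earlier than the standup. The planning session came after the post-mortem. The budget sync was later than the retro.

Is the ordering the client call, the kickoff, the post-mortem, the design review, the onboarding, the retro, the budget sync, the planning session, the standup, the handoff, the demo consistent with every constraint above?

yes

Check each stated constraint against the proposed order — e.g. the client call is ahead of the standup; the client call is ahead of the demo. Every pair is in the required order; nothing is violated.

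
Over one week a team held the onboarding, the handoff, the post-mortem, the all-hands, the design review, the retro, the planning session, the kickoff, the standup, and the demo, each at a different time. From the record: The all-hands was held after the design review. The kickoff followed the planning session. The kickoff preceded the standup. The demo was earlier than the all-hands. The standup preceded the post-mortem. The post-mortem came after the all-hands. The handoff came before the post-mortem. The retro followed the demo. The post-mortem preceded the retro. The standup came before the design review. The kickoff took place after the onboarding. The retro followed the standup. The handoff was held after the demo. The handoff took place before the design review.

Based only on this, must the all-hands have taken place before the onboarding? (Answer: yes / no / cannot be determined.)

no

Tracing the constraints gives the onboarding → the kickoff → the standup → the design review → the all-hands, so the onboarding must come before the all-hands.
That means the all-hands cannot be before the onboarding.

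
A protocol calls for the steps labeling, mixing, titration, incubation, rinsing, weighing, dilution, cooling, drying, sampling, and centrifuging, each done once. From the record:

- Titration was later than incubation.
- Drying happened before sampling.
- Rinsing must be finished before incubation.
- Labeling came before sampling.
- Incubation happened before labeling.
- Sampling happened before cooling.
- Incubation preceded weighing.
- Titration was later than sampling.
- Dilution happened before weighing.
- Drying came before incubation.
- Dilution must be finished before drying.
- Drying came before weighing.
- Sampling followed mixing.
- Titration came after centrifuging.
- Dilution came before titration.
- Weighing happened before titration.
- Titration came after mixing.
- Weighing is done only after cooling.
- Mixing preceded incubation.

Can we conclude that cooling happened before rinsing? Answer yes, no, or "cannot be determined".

no

Tracing the constraints gives rinsing → incubation → labeling → sampling → cooling, so rinsing must come before cooling.
That means cooling cannot be before rinsing.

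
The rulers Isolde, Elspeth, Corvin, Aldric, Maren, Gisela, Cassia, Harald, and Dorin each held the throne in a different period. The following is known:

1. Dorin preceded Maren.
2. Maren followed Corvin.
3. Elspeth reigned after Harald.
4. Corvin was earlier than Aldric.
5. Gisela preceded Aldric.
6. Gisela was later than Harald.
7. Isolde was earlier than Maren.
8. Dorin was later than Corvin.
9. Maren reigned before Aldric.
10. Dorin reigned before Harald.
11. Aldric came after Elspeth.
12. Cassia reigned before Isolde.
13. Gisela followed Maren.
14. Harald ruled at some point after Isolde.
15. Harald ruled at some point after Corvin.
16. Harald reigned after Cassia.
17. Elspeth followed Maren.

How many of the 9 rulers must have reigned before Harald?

Directly stated before Harald: Cassia, Corvin, Dorin, and Isolde.
No chain forces Gisela (or any of the others) ahead of Harald.
That's Cassia, Corvin, Dorin, and Isolde — 4 in all.

4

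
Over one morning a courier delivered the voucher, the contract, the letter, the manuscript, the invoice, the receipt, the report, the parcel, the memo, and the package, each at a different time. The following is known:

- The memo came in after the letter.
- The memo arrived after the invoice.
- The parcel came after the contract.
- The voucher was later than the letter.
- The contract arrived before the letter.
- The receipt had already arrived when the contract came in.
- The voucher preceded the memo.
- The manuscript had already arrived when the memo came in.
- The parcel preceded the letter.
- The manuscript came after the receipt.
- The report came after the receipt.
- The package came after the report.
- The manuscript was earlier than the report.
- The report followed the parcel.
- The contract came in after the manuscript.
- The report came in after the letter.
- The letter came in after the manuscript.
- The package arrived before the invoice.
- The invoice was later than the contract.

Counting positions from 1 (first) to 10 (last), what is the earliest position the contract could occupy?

3

The manuscript and the receipt must both come before the contract — 2 forced predecessors.
Nothing else is forced ahead of the contract, so its earliest slot is position 2 + 1 = 3.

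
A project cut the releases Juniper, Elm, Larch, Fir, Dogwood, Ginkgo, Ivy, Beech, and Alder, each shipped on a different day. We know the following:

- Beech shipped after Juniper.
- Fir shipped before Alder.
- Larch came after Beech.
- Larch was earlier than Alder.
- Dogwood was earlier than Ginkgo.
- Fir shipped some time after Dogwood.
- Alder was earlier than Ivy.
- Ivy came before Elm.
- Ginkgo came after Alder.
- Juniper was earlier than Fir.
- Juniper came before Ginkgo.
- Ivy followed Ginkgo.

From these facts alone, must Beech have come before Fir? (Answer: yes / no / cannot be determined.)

No chain of stated constraints runs from Beech to Fir, and none runs from Fir to Beech either.
So the relative order of Beech and Fir is not fixed by the given facts.

cannot be determined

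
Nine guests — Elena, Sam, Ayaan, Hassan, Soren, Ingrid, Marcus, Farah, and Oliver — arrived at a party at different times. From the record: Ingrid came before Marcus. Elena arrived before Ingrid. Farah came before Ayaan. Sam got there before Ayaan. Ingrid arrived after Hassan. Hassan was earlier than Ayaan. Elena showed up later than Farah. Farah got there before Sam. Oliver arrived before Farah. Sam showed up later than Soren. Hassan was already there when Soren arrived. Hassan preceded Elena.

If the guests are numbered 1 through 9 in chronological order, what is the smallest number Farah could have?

Oliver must come before Farah — 1 forced predecessor.
Nothing else is forced ahead of Farah, so their earliest slot is position 1 + 1 = 2.

2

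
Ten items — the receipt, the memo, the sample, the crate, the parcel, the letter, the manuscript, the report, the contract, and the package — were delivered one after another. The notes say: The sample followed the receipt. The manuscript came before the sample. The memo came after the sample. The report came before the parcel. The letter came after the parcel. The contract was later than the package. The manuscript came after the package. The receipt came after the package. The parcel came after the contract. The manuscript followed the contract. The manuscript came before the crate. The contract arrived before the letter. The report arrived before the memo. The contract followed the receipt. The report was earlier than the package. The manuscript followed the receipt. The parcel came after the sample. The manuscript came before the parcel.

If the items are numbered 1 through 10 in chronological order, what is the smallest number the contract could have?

The package, the receipt, and the report must all come before the contract — 3 forced predecessors.
Nothing else is forced ahead of the contract, so its earliest slot is position 3 + 1 = 4.

4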